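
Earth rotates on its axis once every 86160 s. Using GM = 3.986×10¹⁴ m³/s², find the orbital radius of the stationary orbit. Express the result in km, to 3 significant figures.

A synchronous orbit has period T, so by Kepler's third law a = (μT²/4π²)^(1/3).
μT²/4π² = 3.986×10¹⁴ × (8.616×10⁴)² / 39.48 = 7.495×10²² m³.
a = 4.216×10⁷ m = 42163 km.

r_sync ≈ 42200 km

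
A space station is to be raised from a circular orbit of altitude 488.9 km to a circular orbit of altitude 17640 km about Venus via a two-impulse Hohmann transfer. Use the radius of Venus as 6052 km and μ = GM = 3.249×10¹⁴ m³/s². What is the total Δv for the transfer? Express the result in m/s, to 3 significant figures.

r₁ = 6052 + 488.9 = 6540.9 km = 6.5409×10⁶ m.
r₂ = 6052 + 17640 = 23692 km = 2.3692×10⁷ m.
Transfer ellipse a_t = (r₁ + r₂)/2 = 1.512×10⁷ m.
At r₁: circular v_c1 = √(μ/r₁) = 7048 m/s; transfer-periapsis v_p = √[μ(2/r₁ − 1/a_t)] = 8823 m/s.
Δv₁ = v_p − v_c1 = 1775 m/s.
At r₂: circular v_c2 = √(μ/r₂) = 3703 m/s; transfer-apoapsis v_a = √[μ(2/r₂ − 1/a_t)] = 2436 m/s.
Δv₂ = v_c2 − v_a = 1267 m/s.
Total Δv = Δv₁ + Δv₂ = 3043 m/s.

Δv_total ≈ 3040 m/s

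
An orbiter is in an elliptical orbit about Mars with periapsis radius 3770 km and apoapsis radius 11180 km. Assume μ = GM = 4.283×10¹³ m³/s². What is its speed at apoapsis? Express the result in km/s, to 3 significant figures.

v ≈ 1.39 km/s

Semi-major axis a = (r_p + r_a)/2 = 7475.0 km = 7.475×10⁶ m.
Vis-viva: v² = μ(2/r − 1/a) = 4.283×10¹³ × (1.789×10⁻⁷ − 1.338×10⁻⁷) = 1.932×10⁶ m²/s².
v = 1390 m/s = 1.390 km/s.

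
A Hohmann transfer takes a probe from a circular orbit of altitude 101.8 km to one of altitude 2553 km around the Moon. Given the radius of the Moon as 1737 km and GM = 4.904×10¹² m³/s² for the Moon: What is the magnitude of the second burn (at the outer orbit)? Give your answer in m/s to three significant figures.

r₁ = 1737 + 101.8 = 1838.8 km = 1.8388×10⁶ m.
r₂ = 1737 + 2553 = 4290.0 km = 4.2900×10⁶ m.
Transfer ellipse a_t = (r₁ + r₂)/2 = 3.064×10⁶ m.
At r₁: circular v_c1 = √(μ/r₁) = 1633 m/s; transfer-perilune v_p = √[μ(2/r₁ − 1/a_t)] = 1932 m/s.
At r₂: circular v_c2 = √(μ/r₂) = 1069 m/s; transfer-apolune v_a = √[μ(2/r₂ − 1/a_t)] = 828.2 m/s.
Δv₂ = v_c2 − v_a = 241.0 m/s.

Δv ≈ 241 m/s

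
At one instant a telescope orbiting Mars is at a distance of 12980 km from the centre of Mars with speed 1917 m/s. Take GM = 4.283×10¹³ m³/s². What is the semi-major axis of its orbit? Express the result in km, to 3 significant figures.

r = 1.298×10⁷ m.
Vis-viva rearranged: 1/a = 2/r − v²/μ = 1.541×10⁻⁷ − 8.580×10⁻⁸ = 6.828×10⁻⁸ m⁻¹.
a = 1.465×10⁷ m = 14645 km.

a ≈ 14600 km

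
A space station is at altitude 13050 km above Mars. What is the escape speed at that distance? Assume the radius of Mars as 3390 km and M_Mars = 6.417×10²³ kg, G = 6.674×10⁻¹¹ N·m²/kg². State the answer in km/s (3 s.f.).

v_esc ≈ 2.28 km/s

μ = GM = 6.674×10⁻¹¹ × 6.417×10²³ = 4.283×10¹³ m³/s².
r = 3390 + 13050 = 16440 km = 1.6440×10⁷ m.
Escape speed v_esc = √(2μ/r) = √(2 × 4.283×10¹³ / 1.644×10⁷) = √(5.210×10⁶) = 2283 m/s.
= 2.283 km/s.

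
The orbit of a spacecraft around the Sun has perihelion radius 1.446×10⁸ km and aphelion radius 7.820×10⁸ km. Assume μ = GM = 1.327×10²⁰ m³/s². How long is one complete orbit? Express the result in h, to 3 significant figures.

Semi-major axis a = (r_p + r_a)/2 = (1.4460×10⁸ + 7.8200×10⁸)/2 = 4.6330×10⁸ km = 4.633×10¹¹ m.
By Kepler's third law T = 2π√(a³/μ) = 2π × 2.738×10⁷ = 1.720×10⁸ s.
= 47780 h.

T ≈ 47800 h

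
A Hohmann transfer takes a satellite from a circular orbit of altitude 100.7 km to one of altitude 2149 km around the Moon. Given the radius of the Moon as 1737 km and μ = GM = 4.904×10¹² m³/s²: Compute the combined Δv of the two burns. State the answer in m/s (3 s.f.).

r₁ = 1737 + 100.7 = 1837.7 km = 1.8377×10⁶ m.
r₂ = 1737 + 2149 = 3886.0 km = 3.8860×10⁶ m.
Transfer ellipse a_t = (r₁ + r₂)/2 = 2.862×10⁶ m.
At r₁: circular v_c1 = √(μ/r₁) = 1634 m/s; transfer-perilune v_p = √[μ(2/r₁ − 1/a_t)] = 1904 m/s.
Δv₁ = v_p − v_c1 = 270.0 m/s.
At r₂: circular v_c2 = √(μ/r₂) = 1123 m/s; transfer-apolune v_a = √[μ(2/r₂ − 1/a_t)] = 900.2 m/s.
Δv₂ = v_c2 − v_a = 223.2 m/s.
Total Δv = Δv₁ + Δv₂ = 493.2 m/s.

Δv_total ≈ 493 m/s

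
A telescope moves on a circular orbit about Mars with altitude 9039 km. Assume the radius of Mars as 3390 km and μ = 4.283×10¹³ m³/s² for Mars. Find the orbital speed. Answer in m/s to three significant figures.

v ≈ 1860 m/s

r = 3390 + 9039 = 12429 km = 1.2429×10⁷ m.
For a circular orbit v = √(μ/r) = √(4.283×10¹³ / 1.243×10⁷) = √(3.446×10⁶) = 1856 m/s.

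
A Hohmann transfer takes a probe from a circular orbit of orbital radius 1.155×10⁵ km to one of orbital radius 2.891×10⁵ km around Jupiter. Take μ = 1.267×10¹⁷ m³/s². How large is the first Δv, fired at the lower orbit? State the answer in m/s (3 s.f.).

r₁ = 1.155×10⁵ km = 1.155×10⁸ m.
r₂ = 2.891×10⁵ km = 2.891×10⁸ m.
Transfer ellipse a_t = (r₁ + r₂)/2 = 2.023×10⁸ m.
At r₁: circular v_c1 = √(μ/r₁) = 33120 m/s; transfer-perijove v_p = √[μ(2/r₁ − 1/a_t)] = 39590 m/s.
Δv₁ = v_p − v_c1 = 6473 m/s.

Δv ≈ 6470 m/s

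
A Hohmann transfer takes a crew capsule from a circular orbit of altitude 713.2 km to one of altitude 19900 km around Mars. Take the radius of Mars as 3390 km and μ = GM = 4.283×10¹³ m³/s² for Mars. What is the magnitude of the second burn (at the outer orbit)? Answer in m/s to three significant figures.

Δv ≈ 614 m/s

r₁ = 3390 + 713.2 = 4103.2 km = 4.1032×10⁶ m.
r₂ = 3390 + 19900 = 23290 km = 2.3290×10⁷ m.
Transfer ellipse a_t = (r₁ + r₂)/2 = 1.370×10⁷ m.
At r₁: circular v_c1 = √(μ/r₁) = 3231 m/s; transfer-periapsis v_p = √[μ(2/r₁ − 1/a_t)] = 4213 m/s.
At r₂: circular v_c2 = √(μ/r₂) = 1356 m/s; transfer-apoapsis v_a = √[μ(2/r₂ − 1/a_t)] = 742.2 m/s.
Δv₂ = v_c2 − v_a = 613.9 m/s.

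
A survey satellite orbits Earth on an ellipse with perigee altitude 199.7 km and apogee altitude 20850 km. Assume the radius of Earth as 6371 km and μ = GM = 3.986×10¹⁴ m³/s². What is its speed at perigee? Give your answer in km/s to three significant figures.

v ≈ 9.89 km/s

r_p = 6371 + 199.7 = 6570.7 km = 6.5707×10⁶ m.
r_a = 6371 + 20850 = 27221 km = 2.7221×10⁷ m.
Semi-major axis a = (r_p + r_a)/2 = 16896 km = 1.690×10⁷ m.
Vis-viva: v² = μ(2/r − 1/a) = 3.986×10¹⁴ × (3.044×10⁻⁷ − 5.919×10⁻⁸) = 9.773×10⁷ m²/s².
v = 9886 m/s = 9.886 km/s.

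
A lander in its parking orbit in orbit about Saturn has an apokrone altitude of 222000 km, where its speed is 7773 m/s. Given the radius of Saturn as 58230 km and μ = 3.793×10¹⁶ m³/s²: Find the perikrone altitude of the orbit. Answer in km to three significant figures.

perikrone altitude ≈ 22300 km

r_a = 58230 + 222000 = 2.8023×10⁵ km = 2.802×10⁸ m.
Specific energy ε = v²/2 − μ/r = -1.051×10⁸ J/kg, so a = −μ/(2ε) = 1.804×10⁸ m.
The apsides satisfy r_p + r_a = 2a, so the perikrone radius is 2a − r_a = 8.052×10⁷ m = 80516 km.
Perikrone altitude = 80516 − 58230 = 22286 km.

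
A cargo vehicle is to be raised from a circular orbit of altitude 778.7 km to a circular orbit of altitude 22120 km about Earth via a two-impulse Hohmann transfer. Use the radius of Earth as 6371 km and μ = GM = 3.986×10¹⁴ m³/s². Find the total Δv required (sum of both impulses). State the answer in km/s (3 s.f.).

r₁ = 6371 + 778.7 = 7149.7 km = 7.1497×10⁶ m.
r₂ = 6371 + 22120 = 28491 km = 2.8491×10⁷ m.
Transfer ellipse a_t = (r₁ + r₂)/2 = 1.782×10⁷ m.
At r₁: circular v_c1 = √(μ/r₁) = 7467 m/s; transfer-perigee v_p = √[μ(2/r₁ − 1/a_t)] = 9441 m/s.
Δv₁ = v_p − v_c1 = 1974 m/s.
At r₂: circular v_c2 = √(μ/r₂) = 3740 m/s; transfer-apogee v_a = √[μ(2/r₂ − 1/a_t)] = 2369 m/s.
Δv₂ = v_c2 − v_a = 1371 m/s.
Total Δv = Δv₁ + Δv₂ = 3346 m/s = 3.346 km/s.

Δv_total ≈ 3.35 km/s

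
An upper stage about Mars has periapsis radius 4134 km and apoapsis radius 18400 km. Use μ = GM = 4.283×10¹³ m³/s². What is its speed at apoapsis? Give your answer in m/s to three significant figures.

v ≈ 924 m/s

Semi-major axis a = (r_p + r_a)/2 = 11267 km = 1.127×10⁷ m.
Vis-viva: v² = μ(2/r − 1/a) = 4.283×10¹³ × (1.087×10⁻⁷ − 8.875×10⁻⁸) = 8.541×10⁵ m²/s².
v = 924.2 m/s.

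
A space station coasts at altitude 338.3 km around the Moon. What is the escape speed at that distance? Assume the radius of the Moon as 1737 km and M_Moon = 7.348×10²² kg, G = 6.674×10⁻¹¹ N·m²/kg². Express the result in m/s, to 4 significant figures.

v_esc ≈ 2174 m/s

μ = GM = 6.674×10⁻¹¹ × 7.348×10²² = 4.904×10¹² m³/s².
r = 1737 + 338.3 = 2075.3 km = 2.0753×10⁶ m.
Escape speed v_esc = √(2μ/r) = √(2 × 4.904×10¹² / 2.075×10⁶) = √(4.726×10⁶) = 2174 m/s.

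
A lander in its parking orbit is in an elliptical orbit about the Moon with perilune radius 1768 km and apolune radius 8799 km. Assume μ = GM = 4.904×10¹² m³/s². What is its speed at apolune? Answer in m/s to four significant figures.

Semi-major axis a = (r_p + r_a)/2 = 5283.5 km = 5.284×10⁶ m.
Vis-viva: v² = μ(2/r − 1/a) = 4.904×10¹² × (2.273×10⁻⁷ − 1.893×10⁻⁷) = 1.865×10⁵ m²/s².
v = 431.9 m/s.

v ≈ 431.9 m/s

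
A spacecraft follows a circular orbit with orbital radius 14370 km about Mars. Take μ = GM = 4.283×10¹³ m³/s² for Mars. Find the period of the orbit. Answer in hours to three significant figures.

r = 14370 km = 1.437×10⁷ m.
Kepler's third law: T = 2π√(r³/μ) = 2π√((1.437×10⁷)³ / 4.283×10¹³).
r³/μ = 6.928×10⁷ s², so T = 2π × 8.324×10³ = 5.230×10⁴ s.
Converting: 5.230×10⁴ s ÷ 3600 = 14.53 hours.

T ≈ 14.5 hours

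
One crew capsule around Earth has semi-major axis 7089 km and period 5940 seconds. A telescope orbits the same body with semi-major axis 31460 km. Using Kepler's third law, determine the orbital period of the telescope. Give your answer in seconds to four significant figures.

Kepler's third law: T² ∝ a³, so T₂ = T₁ (a₂/a₁)^(3/2).
a₂/a₁ = 4.438, (a₂/a₁)^(3/2) = 9.349.
T₂ = 5940 × 9.349 = 55530 seconds.

T₂ ≈ 55530 seconds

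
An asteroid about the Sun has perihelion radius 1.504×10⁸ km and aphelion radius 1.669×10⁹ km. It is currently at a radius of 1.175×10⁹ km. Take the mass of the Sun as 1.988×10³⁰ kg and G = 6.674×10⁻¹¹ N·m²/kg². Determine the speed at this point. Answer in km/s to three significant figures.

v ≈ 8.94 km/s

μ = GM = 6.674×10⁻¹¹ × 1.988×10³⁰ = 1.327×10²⁰ m³/s².
Semi-major axis a = (r_p + r_a)/2 = 9.0970×10⁸ km = 9.097×10¹¹ m.
Vis-viva: v² = μ(2/r − 1/a) = 1.327×10²⁰ × (1.702×10⁻¹² − 1.099×10⁻¹²) = 7.999×10⁷ m²/s².
v = 8944 m/s = 8.944 km/s.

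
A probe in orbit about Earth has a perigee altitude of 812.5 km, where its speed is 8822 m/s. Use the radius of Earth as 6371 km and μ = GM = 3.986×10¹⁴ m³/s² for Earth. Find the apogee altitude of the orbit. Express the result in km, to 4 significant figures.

r_p = 6371 + 812.5 = 7183.5 km = 7.184×10⁶ m.
Specific energy ε = v²/2 − μ/r = -1.657×10⁷ J/kg, so a = −μ/(2ε) = 1.202×10⁷ m.
The apsides satisfy r_p + r_a = 2a, so the apogee radius is 2a − r_p = 1.687×10⁷ m = 16866 km.
Apogee altitude = 16866 − 6371 = 10495 km.

apogee altitude ≈ 10490 km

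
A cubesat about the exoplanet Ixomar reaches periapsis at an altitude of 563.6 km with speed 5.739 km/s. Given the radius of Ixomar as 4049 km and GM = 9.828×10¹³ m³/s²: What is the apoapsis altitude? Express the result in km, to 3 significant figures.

r_p = 4049 + 563.6 = 4612.6 km = 4.613×10⁶ m.
Specific energy ε = v²/2 − μ/r = -4.839×10⁶ J/kg, so a = −μ/(2ε) = 1.016×10⁷ m.
The apsides satisfy r_p + r_a = 2a, so the apoapsis radius is 2a − r_p = 1.570×10⁷ m = 15698 km.
Apoapsis altitude = 15698 − 4049 = 11649 km.

apoapsis altitude ≈ 11600 km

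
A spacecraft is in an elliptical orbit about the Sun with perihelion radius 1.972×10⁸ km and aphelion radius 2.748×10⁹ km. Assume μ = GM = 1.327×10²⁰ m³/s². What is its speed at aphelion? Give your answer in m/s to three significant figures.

v ≈ 2540 m/s

Semi-major axis a = (r_p + r_a)/2 = 1.4726×10⁹ km = 1.473×10¹² m.
Vis-viva: v² = μ(2/r − 1/a) = 1.327×10²⁰ × (7.278×10⁻¹³ − 6.791×10⁻¹³) = 6.467×10⁶ m²/s².
v = 2543 m/s.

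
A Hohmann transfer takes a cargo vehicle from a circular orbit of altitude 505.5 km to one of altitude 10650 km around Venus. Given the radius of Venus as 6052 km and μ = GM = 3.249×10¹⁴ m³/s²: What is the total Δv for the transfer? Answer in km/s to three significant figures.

Δv_total ≈ 2.50 km/s

r₁ = 6052 + 505.5 = 6557.5 km = 6.5575×10⁶ m.
r₂ = 6052 + 10650 = 16702 km = 1.6702×10⁷ m.
Transfer ellipse a_t = (r₁ + r₂)/2 = 1.163×10⁷ m.
At r₁: circular v_c1 = √(μ/r₁) = 7039 m/s; transfer-periapsis v_p = √[μ(2/r₁ − 1/a_t)] = 8435 m/s.
Δv₁ = v_p − v_c1 = 1396 m/s.
At r₂: circular v_c2 = √(μ/r₂) = 4411 m/s; transfer-apoapsis v_a = √[μ(2/r₂ − 1/a_t)] = 3312 m/s.
Δv₂ = v_c2 − v_a = 1099 m/s.
Total Δv = Δv₁ + Δv₂ = 2495 m/s = 2.495 km/s.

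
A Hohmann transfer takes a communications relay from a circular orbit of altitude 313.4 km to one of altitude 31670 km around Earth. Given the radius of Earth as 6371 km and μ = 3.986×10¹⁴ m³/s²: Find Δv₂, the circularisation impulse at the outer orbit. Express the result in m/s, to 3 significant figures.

Δv ≈ 1470 m/s

r₁ = 6371 + 313.4 = 6684.4 km = 6.6844×10⁶ m.
r₂ = 6371 + 31670 = 38041 km = 3.8041×10⁷ m.
Transfer ellipse a_t = (r₁ + r₂)/2 = 2.236×10⁷ m.
At r₁: circular v_c1 = √(μ/r₁) = 7722 m/s; transfer-perigee v_p = √[μ(2/r₁ − 1/a_t)] = 10070 m/s.
At r₂: circular v_c2 = √(μ/r₂) = 3237 m/s; transfer-apogee v_a = √[μ(2/r₂ − 1/a_t)] = 1770 m/s.
Δv₂ = v_c2 − v_a = 1467 m/s.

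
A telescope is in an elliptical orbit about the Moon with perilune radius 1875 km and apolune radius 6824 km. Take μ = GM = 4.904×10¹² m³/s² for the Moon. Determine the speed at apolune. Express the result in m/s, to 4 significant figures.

v ≈ 556.6 m/s

Semi-major axis a = (r_p + r_a)/2 = 4349.5 km = 4.350×10⁶ m.
Vis-viva: v² = μ(2/r − 1/a) = 4.904×10¹² × (2.931×10⁻⁷ − 2.299×10⁻⁷) = 3.098×10⁵ m²/s².
v = 556.6 m/s.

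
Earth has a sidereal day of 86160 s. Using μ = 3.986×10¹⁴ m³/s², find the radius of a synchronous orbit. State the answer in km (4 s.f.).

A synchronous orbit has period T, so by Kepler's third law a = (μT²/4π²)^(1/3).
μT²/4π² = 3.986×10¹⁴ × (8.616×10⁴)² / 39.48 = 7.495×10²² m³.
a = 4.216×10⁷ m = 42163 km.

r_sync ≈ 42160 km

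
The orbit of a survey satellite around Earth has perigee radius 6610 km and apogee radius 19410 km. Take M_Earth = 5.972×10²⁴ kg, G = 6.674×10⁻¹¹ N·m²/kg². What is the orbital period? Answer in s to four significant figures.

μ = GM = 6.674×10⁻¹¹ × 5.972×10²⁴ = 3.986×10¹⁴ m³/s².
Semi-major axis a = (r_p + r_a)/2 = (6610.0 + 19410)/2 = 13010 km = 1.301×10⁷ m.
By Kepler's third law T = 2π√(a³/μ) = 2π × 2.351×10³ = 1.477×10⁴ s.

T ≈ 14770 s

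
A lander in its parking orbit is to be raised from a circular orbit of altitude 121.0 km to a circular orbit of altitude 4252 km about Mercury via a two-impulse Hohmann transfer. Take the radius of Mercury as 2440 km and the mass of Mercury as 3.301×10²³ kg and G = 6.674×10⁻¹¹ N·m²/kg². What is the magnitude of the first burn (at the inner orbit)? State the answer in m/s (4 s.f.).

Δv ≈ 594.5 m/s

μ = GM = 6.674×10⁻¹¹ × 3.301×10²³ = 2.203×10¹³ m³/s².
r₁ = 2440 + 121.0 = 2561.0 km = 2.5610×10⁶ m.
r₂ = 2440 + 4252 = 6692.0 km = 6.6920×10⁶ m.
Transfer ellipse a_t = (r₁ + r₂)/2 = 4.626×10⁶ m.
At r₁: circular v_c1 = √(μ/r₁) = 2933 m/s; transfer-periherm v_p = √[μ(2/r₁ − 1/a_t)] = 3527 m/s.
Δv₁ = v_p − v_c1 = 594.5 m/s.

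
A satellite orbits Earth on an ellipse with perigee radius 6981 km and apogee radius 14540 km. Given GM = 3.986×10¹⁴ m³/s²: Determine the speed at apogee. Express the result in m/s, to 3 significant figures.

Semi-major axis a = (r_p + r_a)/2 = 10760 km = 1.076×10⁷ m.
Vis-viva: v² = μ(2/r − 1/a) = 3.986×10¹⁴ × (1.376×10⁻⁷ − 9.293×10⁻⁸) = 1.779×10⁷ m²/s².
v = 4217 m/s.

v ≈ 4220 m/s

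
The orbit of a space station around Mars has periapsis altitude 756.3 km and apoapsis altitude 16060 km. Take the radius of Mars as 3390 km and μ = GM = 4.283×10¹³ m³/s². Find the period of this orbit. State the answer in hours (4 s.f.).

r_p = 3390 + 756.3 = 4146.3 km = 4.1463×10⁶ m.
r_a = 3390 + 16060 = 19450 km = 1.9450×10⁷ m.
Semi-major axis a = (r_p + r_a)/2 = (4146.3 + 19450)/2 = 11798 km = 1.180×10⁷ m.
By Kepler's third law T = 2π√(a³/μ) = 2π × 6.192×10³ = 3.891×10⁴ s.
= 10.81 hours.

T ≈ 10.81 hours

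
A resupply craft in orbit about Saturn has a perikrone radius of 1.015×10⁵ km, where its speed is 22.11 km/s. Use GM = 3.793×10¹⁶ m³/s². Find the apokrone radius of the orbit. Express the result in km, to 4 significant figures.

r_p = 1.015×10⁸ m.
Specific energy ε = v²/2 − μ/r = -1.293×10⁸ J/kg, so a = −μ/(2ε) = 1.467×10⁸ m.
The apsides satisfy r_p + r_a = 2a, so the apokrone radius is 2a − r_p = 1.919×10⁸ m = 1.9192×10⁵ km.

apokrone radius ≈ 1.919×10⁵ km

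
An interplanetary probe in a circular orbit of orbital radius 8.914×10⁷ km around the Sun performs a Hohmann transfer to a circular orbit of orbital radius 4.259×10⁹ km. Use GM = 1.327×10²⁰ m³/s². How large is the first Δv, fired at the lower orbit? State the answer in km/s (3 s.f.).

r₁ = 8.914×10⁷ km = 8.914×10¹⁰ m.
r₂ = 4.259×10⁹ km = 4.259×10¹² m.
Transfer ellipse a_t = (r₁ + r₂)/2 = 2.174×10¹² m.
At r₁: circular v_c1 = √(μ/r₁) = 38580 m/s; transfer-perihelion v_p = √[μ(2/r₁ − 1/a_t)] = 54000 m/s.
Δv₁ = v_p − v_c1 = 15420 m/s.
= 15.42 km/s.

Δv ≈ 15.4 km/s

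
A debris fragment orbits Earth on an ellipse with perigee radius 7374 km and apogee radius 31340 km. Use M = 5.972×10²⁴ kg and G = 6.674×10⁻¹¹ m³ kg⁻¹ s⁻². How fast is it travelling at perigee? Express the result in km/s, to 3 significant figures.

μ = GM = 6.674×10⁻¹¹ × 5.972×10²⁴ = 3.986×10¹⁴ m³/s².
Semi-major axis a = (r_p + r_a)/2 = 19357 km = 1.936×10⁷ m.
Vis-viva: v² = μ(2/r − 1/a) = 3.986×10¹⁴ × (2.712×10⁻⁷ − 5.166×10⁻⁸) = 8.751×10⁷ m²/s².
v = 9355 m/s = 9.355 km/s.

v ≈ 9.35 km/s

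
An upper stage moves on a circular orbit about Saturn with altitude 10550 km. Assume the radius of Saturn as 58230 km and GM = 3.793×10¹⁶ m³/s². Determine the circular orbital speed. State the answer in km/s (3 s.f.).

v ≈ 23.5 km/s

r = 58230 + 10550 = 68780 km = 6.8780×10⁷ m.
For a circular orbit v = √(μ/r) = √(3.793×10¹⁶ / 6.878×10⁷) = √(5.515×10⁸) = 23480 m/s.
That is 23.48 km/s.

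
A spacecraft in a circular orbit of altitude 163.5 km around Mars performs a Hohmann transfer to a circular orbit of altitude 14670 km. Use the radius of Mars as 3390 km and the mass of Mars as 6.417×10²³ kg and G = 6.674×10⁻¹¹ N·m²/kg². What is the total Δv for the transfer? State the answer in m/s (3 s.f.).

μ = GM = 6.674×10⁻¹¹ × 6.417×10²³ = 4.283×10¹³ m³/s².
r₁ = 3390 + 163.5 = 3553.5 km = 3.5535×10⁶ m.
r₂ = 3390 + 14670 = 18060 km = 1.8060×10⁷ m.
Transfer ellipse a_t = (r₁ + r₂)/2 = 1.081×10⁷ m.
At r₁: circular v_c1 = √(μ/r₁) = 3472 m/s; transfer-periapsis v_p = √[μ(2/r₁ − 1/a_t)] = 4488 m/s.
Δv₁ = v_p − v_c1 = 1016 m/s.
At r₂: circular v_c2 = √(μ/r₂) = 1540 m/s; transfer-apoapsis v_a = √[μ(2/r₂ − 1/a_t)] = 883.0 m/s.
Δv₂ = v_c2 − v_a = 656.9 m/s.
Total Δv = Δv₁ + Δv₂ = 1673 m/s.

Δv_total ≈ 1670 m/s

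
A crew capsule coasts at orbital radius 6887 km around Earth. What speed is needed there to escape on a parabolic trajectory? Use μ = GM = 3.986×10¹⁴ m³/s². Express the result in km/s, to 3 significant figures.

r = 6887 km = 6.887×10⁶ m.
Escape speed v_esc = √(2μ/r) = √(2 × 3.986×10¹⁴ / 6.887×10⁶) = √(1.158×10⁸) = 10760 m/s.
= 10.76 km/s.

v_esc ≈ 10.8 km/s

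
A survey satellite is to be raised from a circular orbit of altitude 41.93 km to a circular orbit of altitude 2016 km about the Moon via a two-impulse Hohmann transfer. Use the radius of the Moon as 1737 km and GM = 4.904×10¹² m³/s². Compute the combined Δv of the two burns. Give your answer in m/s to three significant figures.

r₁ = 1737 + 41.93 = 1778.9 km = 1.7789×10⁶ m.
r₂ = 1737 + 2016 = 3753.0 km = 3.7530×10⁶ m.
Transfer ellipse a_t = (r₁ + r₂)/2 = 2.766×10⁶ m.
At r₁: circular v_c1 = √(μ/r₁) = 1660 m/s; transfer-perilune v_p = √[μ(2/r₁ − 1/a_t)] = 1934 m/s.
Δv₁ = v_p − v_c1 = 273.7 m/s.
At r₂: circular v_c2 = √(μ/r₂) = 1143 m/s; transfer-apolune v_a = √[μ(2/r₂ − 1/a_t)] = 916.7 m/s.
Δv₂ = v_c2 − v_a = 226.4 m/s.
Total Δv = Δv₁ + Δv₂ = 500.1 m/s.

Δv_total ≈ 500 m/s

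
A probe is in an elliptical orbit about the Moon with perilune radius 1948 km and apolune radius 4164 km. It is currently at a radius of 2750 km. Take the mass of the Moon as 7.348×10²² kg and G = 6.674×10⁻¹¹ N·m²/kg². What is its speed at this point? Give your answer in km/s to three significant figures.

v ≈ 1.40 km/s

μ = GM = 6.674×10⁻¹¹ × 7.348×10²² = 4.904×10¹² m³/s².
Semi-major axis a = (r_p + r_a)/2 = 3056.0 km = 3.056×10⁶ m.
Vis-viva: v² = μ(2/r − 1/a) = 4.904×10¹² × (7.273×10⁻⁷ − 3.272×10⁻⁷) = 1.962×10⁶ m²/s².
v = 1401 m/s = 1.401 km/s.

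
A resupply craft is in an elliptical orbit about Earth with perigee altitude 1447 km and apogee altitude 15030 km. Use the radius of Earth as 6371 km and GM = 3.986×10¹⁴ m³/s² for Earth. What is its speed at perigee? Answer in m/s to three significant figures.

v ≈ 8640 m/s

r_p = 6371 + 1447 = 7818.0 km = 7.8180×10⁶ m.
r_a = 6371 + 15030 = 21401 km = 2.1401×10⁷ m.
Semi-major axis a = (r_p + r_a)/2 = 14610 km = 1.461×10⁷ m.
Vis-viva: v² = μ(2/r − 1/a) = 3.986×10¹⁴ × (2.558×10⁻⁷ − 6.845×10⁻⁸) = 7.469×10⁷ m²/s².
v = 8642 m/s.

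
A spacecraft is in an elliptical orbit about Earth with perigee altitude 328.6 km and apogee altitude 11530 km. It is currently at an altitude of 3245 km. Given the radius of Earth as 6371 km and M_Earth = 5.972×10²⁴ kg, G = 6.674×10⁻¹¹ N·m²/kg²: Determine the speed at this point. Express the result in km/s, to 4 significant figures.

v ≈ 7.106 km/s

μ = GM = 6.674×10⁻¹¹ × 5.972×10²⁴ = 3.986×10¹⁴ m³/s².
r_p = 6371 + 328.6 = 6699.6 km = 6.6996×10⁶ m.
r_a = 6371 + 11530 = 17901 km = 1.7901×10⁷ m.
r = 6371 + 3245 = 9616.0 km = 9.616×10⁶ m.
Semi-major axis a = (r_p + r_a)/2 = 12300 km = 1.230×10⁷ m.
Vis-viva: v² = μ(2/r − 1/a) = 3.986×10¹⁴ × (2.080×10⁻⁷ − 8.130×10⁻⁸) = 5.049×10⁷ m²/s².
v = 7106 m/s = 7.106 km/s.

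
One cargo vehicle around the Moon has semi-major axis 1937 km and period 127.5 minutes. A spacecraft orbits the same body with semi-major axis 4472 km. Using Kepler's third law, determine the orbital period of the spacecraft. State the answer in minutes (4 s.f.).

Kepler's third law: T² ∝ a³, so T₂ = T₁ (a₂/a₁)^(3/2).
a₂/a₁ = 2.309, (a₂/a₁)^(3/2) = 3.508.
T₂ = 127.5 × 3.508 = 447.3 minutes.

T₂ ≈ 447.3 minutes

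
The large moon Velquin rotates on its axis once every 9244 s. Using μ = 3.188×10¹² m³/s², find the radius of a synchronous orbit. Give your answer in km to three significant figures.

r_sync ≈ 1900 km

A synchronous orbit has period T, so by Kepler's third law a = (μT²/4π²)^(1/3).
μT²/4π² = 3.188×10¹² × (9.244×10³)² / 39.48 = 6.900×10¹⁸ m³.
a = 1.904×10⁶ m = 1903.8 km.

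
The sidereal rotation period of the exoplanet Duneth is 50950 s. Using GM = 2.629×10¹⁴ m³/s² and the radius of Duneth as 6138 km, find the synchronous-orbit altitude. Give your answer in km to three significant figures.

A synchronous orbit has period T, so by Kepler's third law a = (μT²/4π²)^(1/3).
μT²/4π² = 2.629×10¹⁴ × (5.095×10⁴)² / 39.48 = 1.729×10²² m³.
a = 2.586×10⁷ m = 25857 km.
Altitude h = a − R = 25857 − 6138 = 19719 km.

h_sync ≈ 19700 km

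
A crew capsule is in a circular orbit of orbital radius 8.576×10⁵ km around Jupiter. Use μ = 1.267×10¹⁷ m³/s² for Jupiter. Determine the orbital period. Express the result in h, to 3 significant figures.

T ≈ 123 h

r = 8.576×10⁵ km = 8.576×10⁸ m.
Kepler's third law: T = 2π√(r³/μ) = 2π√((8.576×10⁸)³ / 1.267×10¹⁷).
r³/μ = 4.978×10⁹ s², so T = 2π × 7.056×10⁴ = 4.433×10⁵ s.
Converting: 4.433×10⁵ s ÷ 3600 = 123.1 h.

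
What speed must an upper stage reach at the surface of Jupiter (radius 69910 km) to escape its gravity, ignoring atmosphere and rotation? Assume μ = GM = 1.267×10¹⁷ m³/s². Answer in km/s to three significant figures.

r = R = 6.991×10⁷ m.
Escape speed v_esc = √(2μ/r) = √(2 × 1.267×10¹⁷ / 6.991×10⁷) = √(3.625×10⁹) = 60210 m/s.
= 60.21 km/s.

v_esc ≈ 60.2 km/s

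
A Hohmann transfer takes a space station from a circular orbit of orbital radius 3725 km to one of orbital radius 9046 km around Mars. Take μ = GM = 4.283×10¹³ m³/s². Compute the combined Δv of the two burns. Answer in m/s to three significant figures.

Δv_total ≈ 1160 m/s

r₁ = 3725 km = 3.725×10⁶ m.
r₂ = 9046 km = 9.046×10⁶ m.
Transfer ellipse a_t = (r₁ + r₂)/2 = 6.386×10⁶ m.
At r₁: circular v_c1 = √(μ/r₁) = 3391 m/s; transfer-periapsis v_p = √[μ(2/r₁ − 1/a_t)] = 4036 m/s.
Δv₁ = v_p − v_c1 = 645.0 m/s.
At r₂: circular v_c2 = √(μ/r₂) = 2176 m/s; transfer-apoapsis v_a = √[μ(2/r₂ − 1/a_t)] = 1662 m/s.
Δv₂ = v_c2 − v_a = 514.0 m/s.
Total Δv = Δv₁ + Δv₂ = 1159 m/s.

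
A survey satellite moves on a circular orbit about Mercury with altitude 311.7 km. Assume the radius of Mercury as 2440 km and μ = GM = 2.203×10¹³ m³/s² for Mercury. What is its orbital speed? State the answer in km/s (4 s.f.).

v ≈ 2.829 km/s

r = 2440 + 311.7 = 2751.7 km = 2.7517×10⁶ m.
For a circular orbit v = √(μ/r) = √(2.203×10¹³ / 2.752×10⁶) = √(8.006×10⁶) = 2829 m/s.
That is 2.829 km/s.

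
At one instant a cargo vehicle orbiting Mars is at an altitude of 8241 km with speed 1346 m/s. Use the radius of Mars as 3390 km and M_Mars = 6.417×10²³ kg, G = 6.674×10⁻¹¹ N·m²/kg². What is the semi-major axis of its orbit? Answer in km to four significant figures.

a ≈ 7713 km

μ = GM = 6.674×10⁻¹¹ × 6.417×10²³ = 4.283×10¹³ m³/s².
r = 3390 + 8241 = 11631 km = 1.163×10⁷ m.
Vis-viva rearranged: 1/a = 2/r − v²/μ = 1.720×10⁻⁷ − 4.230×10⁻⁸ = 1.297×10⁻⁷ m⁻¹.
a = 7.713×10⁶ m = 7713.0 km.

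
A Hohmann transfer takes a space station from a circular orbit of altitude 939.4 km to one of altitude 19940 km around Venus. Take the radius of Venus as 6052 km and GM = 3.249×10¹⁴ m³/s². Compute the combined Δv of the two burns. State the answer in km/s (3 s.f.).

Δv_total ≈ 2.97 km/s

r₁ = 6052 + 939.4 = 6991.4 km = 6.9914×10⁶ m.
r₂ = 6052 + 19940 = 25992 km = 2.5992×10⁷ m.
Transfer ellipse a_t = (r₁ + r₂)/2 = 1.649×10⁷ m.
At r₁: circular v_c1 = √(μ/r₁) = 6817 m/s; transfer-periapsis v_p = √[μ(2/r₁ − 1/a_t)] = 8558 m/s.
Δv₁ = v_p − v_c1 = 1741 m/s.
At r₂: circular v_c2 = √(μ/r₂) = 3536 m/s; transfer-apoapsis v_a = √[μ(2/r₂ − 1/a_t)] = 2302 m/s.
Δv₂ = v_c2 − v_a = 1234 m/s.
Total Δv = Δv₁ + Δv₂ = 2975 m/s = 2.975 km/s.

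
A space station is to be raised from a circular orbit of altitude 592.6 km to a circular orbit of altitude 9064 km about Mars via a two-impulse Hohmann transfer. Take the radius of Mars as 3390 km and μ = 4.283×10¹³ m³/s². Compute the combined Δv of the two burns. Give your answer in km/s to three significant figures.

Δv_total ≈ 1.32 km/s

r₁ = 3390 + 592.6 = 3982.6 km = 3.9826×10⁶ m.
r₂ = 3390 + 9064 = 12454 km = 1.2454×10⁷ m.
Transfer ellipse a_t = (r₁ + r₂)/2 = 8.218×10⁶ m.
At r₁: circular v_c1 = √(μ/r₁) = 3279 m/s; transfer-periapsis v_p = √[μ(2/r₁ − 1/a_t)] = 4037 m/s.
Δv₁ = v_p − v_c1 = 757.6 m/s.
At r₂: circular v_c2 = √(μ/r₂) = 1854 m/s; transfer-apoapsis v_a = √[μ(2/r₂ − 1/a_t)] = 1291 m/s.
Δv₂ = v_c2 − v_a = 563.5 m/s.
Total Δv = Δv₁ + Δv₂ = 1321 m/s = 1.321 km/s.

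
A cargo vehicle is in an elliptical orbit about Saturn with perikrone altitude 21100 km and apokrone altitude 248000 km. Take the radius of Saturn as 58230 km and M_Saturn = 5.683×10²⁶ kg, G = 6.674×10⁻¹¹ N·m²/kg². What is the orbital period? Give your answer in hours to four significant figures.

T ≈ 23.99 hours

μ = GM = 6.674×10⁻¹¹ × 5.683×10²⁶ = 3.793×10¹⁶ m³/s².
r_p = 58230 + 21100 = 79330 km = 7.9330×10⁷ m.
r_a = 58230 + 248000 = 306230 km = 3.0623×10⁸ m.
Semi-major axis a = (r_p + r_a)/2 = (79330 + 3.0623×10⁵)/2 = 1.9278×10⁵ km = 1.928×10⁸ m.
By Kepler's third law T = 2π√(a³/μ) = 2π × 1.374×10⁴ = 8.636×10⁴ s.
= 23.99 hours.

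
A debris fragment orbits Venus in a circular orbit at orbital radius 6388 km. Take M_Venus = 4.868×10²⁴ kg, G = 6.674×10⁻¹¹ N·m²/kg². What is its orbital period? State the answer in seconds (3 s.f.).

T ≈ 5630 seconds

μ = GM = 6.674×10⁻¹¹ × 4.868×10²⁴ = 3.249×10¹⁴ m³/s².
r = 6388 km = 6.388×10⁶ m.
Kepler's third law: T = 2π√(r³/μ) = 2π√((6.388×10⁶)³ / 3.249×10¹⁴).
r³/μ = 8.023×10⁵ s², so T = 2π × 8.957×10² = 5.628×10³ s.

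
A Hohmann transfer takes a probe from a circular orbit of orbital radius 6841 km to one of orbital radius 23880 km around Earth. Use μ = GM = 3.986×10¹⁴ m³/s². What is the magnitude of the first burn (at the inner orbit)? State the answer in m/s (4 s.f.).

r₁ = 6841 km = 6.841×10⁶ m.
r₂ = 23880 km = 2.388×10⁷ m.
Transfer ellipse a_t = (r₁ + r₂)/2 = 1.536×10⁷ m.
At r₁: circular v_c1 = √(μ/r₁) = 7633 m/s; transfer-perigee v_p = √[μ(2/r₁ − 1/a_t)] = 9518 m/s.
Δv₁ = v_p − v_c1 = 1884 m/s.

Δv ≈ 1884 m/s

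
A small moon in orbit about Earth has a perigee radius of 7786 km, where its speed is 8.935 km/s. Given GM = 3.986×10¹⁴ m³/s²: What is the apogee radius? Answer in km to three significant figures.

apogee radius ≈ 27600 km

r_p = 7.786×10⁶ m.
Specific energy ε = v²/2 − μ/r = -1.128×10⁷ J/kg, so a = −μ/(2ε) = 1.767×10⁷ m.
The apsides satisfy r_p + r_a = 2a, so the apogee radius is 2a − r_p = 2.756×10⁷ m = 27559 km.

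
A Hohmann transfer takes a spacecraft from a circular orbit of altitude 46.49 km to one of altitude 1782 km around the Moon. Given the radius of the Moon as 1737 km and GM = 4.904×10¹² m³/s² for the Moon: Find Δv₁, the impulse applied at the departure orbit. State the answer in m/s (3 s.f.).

r₁ = 1737 + 46.49 = 1783.5 km = 1.7835×10⁶ m.
r₂ = 1737 + 1782 = 3519.0 km = 3.5190×10⁶ m.
Transfer ellipse a_t = (r₁ + r₂)/2 = 2.651×10⁶ m.
At r₁: circular v_c1 = √(μ/r₁) = 1658 m/s; transfer-perilune v_p = √[μ(2/r₁ − 1/a_t)] = 1910 m/s.
Δv₁ = v_p − v_c1 = 252.2 m/s.

Δv ≈ 252 m/s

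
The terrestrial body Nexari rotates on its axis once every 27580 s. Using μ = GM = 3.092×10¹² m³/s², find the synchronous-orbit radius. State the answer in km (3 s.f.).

r_sync ≈ 3910 km

A synchronous orbit has period T, so by Kepler's third law a = (μT²/4π²)^(1/3).
μT²/4π² = 3.092×10¹² × (2.758×10⁴)² / 39.48 = 5.958×10¹⁹ m³.
a = 3.906×10⁶ m = 3905.6 km.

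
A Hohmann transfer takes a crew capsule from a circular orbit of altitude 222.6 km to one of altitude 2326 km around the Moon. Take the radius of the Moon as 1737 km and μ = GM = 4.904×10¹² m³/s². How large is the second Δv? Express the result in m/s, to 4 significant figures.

r₁ = 1737 + 222.6 = 1959.6 km = 1.9596×10⁶ m.
r₂ = 1737 + 2326 = 4063.0 km = 4.0630×10⁶ m.
Transfer ellipse a_t = (r₁ + r₂)/2 = 3.011×10⁶ m.
At r₁: circular v_c1 = √(μ/r₁) = 1582 m/s; transfer-perilune v_p = √[μ(2/r₁ − 1/a_t)] = 1838 m/s.
At r₂: circular v_c2 = √(μ/r₂) = 1099 m/s; transfer-apolune v_a = √[μ(2/r₂ − 1/a_t)] = 886.3 m/s.
Δv₂ = v_c2 − v_a = 212.4 m/s.

Δv ≈ 212.4 m/s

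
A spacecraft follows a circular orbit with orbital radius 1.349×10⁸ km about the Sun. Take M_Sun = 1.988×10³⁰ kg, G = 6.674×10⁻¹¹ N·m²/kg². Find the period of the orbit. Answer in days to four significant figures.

μ = GM = 6.674×10⁻¹¹ × 1.988×10³⁰ = 1.327×10²⁰ m³/s².
r = 1.349×10⁸ km = 1.349×10¹¹ m.
Kepler's third law: T = 2π√(r³/μ) = 2π√((1.349×10¹¹)³ / 1.327×10²⁰).
r³/μ = 1.850×10¹³ s², so T = 2π × 4.301×10⁶ = 2.703×10⁷ s.
Converting: 2.703×10⁷ s ÷ 86400 = 312.8 days.

T ≈ 312.8 days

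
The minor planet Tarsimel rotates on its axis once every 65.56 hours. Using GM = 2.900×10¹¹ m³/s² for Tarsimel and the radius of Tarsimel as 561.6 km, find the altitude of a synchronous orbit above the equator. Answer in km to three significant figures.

T = 65.56 hours = 2.360×10⁵ s.
A synchronous orbit has period T, so by Kepler's third law a = (μT²/4π²)^(1/3).
μT²/4π² = 2.900×10¹¹ × (2.360×10⁵)² / 39.48 = 4.092×10²⁰ m³.
a = 7.424×10⁶ m = 7424.0 km.
Altitude h = a − R = 7424.0 − 561.6 = 6862.4 km.

h_sync ≈ 6860 km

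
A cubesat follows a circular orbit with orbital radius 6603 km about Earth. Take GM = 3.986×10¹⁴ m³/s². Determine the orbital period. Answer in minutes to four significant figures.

T ≈ 89.00 minutes

r = 6603 km = 6.603×10⁶ m.
Kepler's third law: T = 2π√(r³/μ) = 2π√((6.603×10⁶)³ / 3.986×10¹⁴).
r³/μ = 7.222×10⁵ s², so T = 2π × 8.499×10² = 5.340×10³ s.
Converting: 5.340×10³ s ÷ 60.00 = 89.00 minutes.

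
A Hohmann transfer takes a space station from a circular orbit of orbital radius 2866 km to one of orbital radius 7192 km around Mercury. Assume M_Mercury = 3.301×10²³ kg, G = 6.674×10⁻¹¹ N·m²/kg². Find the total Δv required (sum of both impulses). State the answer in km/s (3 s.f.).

μ = GM = 6.674×10⁻¹¹ × 3.301×10²³ = 2.203×10¹³ m³/s².
r₁ = 2866 km = 2.866×10⁶ m.
r₂ = 7192 km = 7.192×10⁶ m.
Transfer ellipse a_t = (r₁ + r₂)/2 = 5.029×10⁶ m.
At r₁: circular v_c1 = √(μ/r₁) = 2773 m/s; transfer-periherm v_p = √[μ(2/r₁ − 1/a_t)] = 3316 m/s.
Δv₁ = v_p − v_c1 = 543.1 m/s.
At r₂: circular v_c2 = √(μ/r₂) = 1750 m/s; transfer-apoherm v_a = √[μ(2/r₂ − 1/a_t)] = 1321 m/s.
Δv₂ = v_c2 − v_a = 429.0 m/s.
Total Δv = Δv₁ + Δv₂ = 972.0 m/s = 0.972 km/s.

Δv_total ≈ 0.972 km/s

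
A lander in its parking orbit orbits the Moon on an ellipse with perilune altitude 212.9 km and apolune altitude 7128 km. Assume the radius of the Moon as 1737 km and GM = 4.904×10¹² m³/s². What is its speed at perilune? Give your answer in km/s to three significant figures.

v ≈ 2.03 km/s

r_p = 1737 + 212.9 = 1949.9 km = 1.9499×10⁶ m.
r_a = 1737 + 7128 = 8865.0 km = 8.8650×10⁶ m.
Semi-major axis a = (r_p + r_a)/2 = 5407.4 km = 5.407×10⁶ m.
Vis-viva: v² = μ(2/r − 1/a) = 4.904×10¹² × (1.026×10⁻⁶ − 1.849×10⁻⁷) = 4.123×10⁶ m²/s².
v = 2031 m/s = 2.031 km/s.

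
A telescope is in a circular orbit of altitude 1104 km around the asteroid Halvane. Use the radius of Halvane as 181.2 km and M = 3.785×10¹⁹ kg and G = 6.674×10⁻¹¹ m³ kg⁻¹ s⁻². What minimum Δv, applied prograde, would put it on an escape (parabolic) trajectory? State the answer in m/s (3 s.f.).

μ = GM = 6.674×10⁻¹¹ × 3.785×10¹⁹ = 2.526×10⁹ m³/s².
r = 181.2 + 1104 = 1285.2 km = 1.2852×10⁶ m.
Circular speed v_c = √(μ/r) = 44.33 m/s.
Escape speed v_esc = √(2μ/r) = √2 × v_c = 62.70 m/s.
Δv = v_esc − v_c = 18.36 m/s.

Δv ≈ 18.4 m/s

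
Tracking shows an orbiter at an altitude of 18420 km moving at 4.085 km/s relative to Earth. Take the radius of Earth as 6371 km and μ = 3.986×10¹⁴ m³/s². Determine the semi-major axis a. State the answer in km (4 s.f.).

r = 6371 + 18420 = 24791 km = 2.479×10⁷ m.
Vis-viva rearranged: 1/a = 2/r − v²/μ = 8.067×10⁻⁸ − 4.186×10⁻⁸ = 3.881×10⁻⁸ m⁻¹.
a = 2.577×10⁷ m = 25767 km.

a ≈ 25770 km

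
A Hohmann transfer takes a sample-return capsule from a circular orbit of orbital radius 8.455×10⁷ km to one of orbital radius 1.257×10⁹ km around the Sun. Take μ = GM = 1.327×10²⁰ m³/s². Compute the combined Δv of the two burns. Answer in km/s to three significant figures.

Δv_total ≈ 21.2 km/s

r₁ = 8.455×10⁷ km = 8.455×10¹⁰ m.
r₂ = 1.257×10⁹ km = 1.257×10¹² m.
Transfer ellipse a_t = (r₁ + r₂)/2 = 6.708×10¹¹ m.
At r₁: circular v_c1 = √(μ/r₁) = 39620 m/s; transfer-perihelion v_p = √[μ(2/r₁ − 1/a_t)] = 54230 m/s.
Δv₁ = v_p − v_c1 = 14620 m/s.
At r₂: circular v_c2 = √(μ/r₂) = 10270 m/s; transfer-aphelion v_a = √[μ(2/r₂ − 1/a_t)] = 3648 m/s.
Δv₂ = v_c2 − v_a = 6627 m/s.
Total Δv = Δv₁ + Δv₂ = 21240 m/s = 21.24 km/s.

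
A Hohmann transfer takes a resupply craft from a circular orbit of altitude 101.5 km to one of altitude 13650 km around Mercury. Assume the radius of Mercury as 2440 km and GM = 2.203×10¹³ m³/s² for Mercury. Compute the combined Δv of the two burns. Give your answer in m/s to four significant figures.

r₁ = 2440 + 101.5 = 2541.5 km = 2.5415×10⁶ m.
r₂ = 2440 + 13650 = 16090 km = 1.6090×10⁷ m.
Transfer ellipse a_t = (r₁ + r₂)/2 = 9.316×10⁶ m.
At r₁: circular v_c1 = √(μ/r₁) = 2944 m/s; transfer-periherm v_p = √[μ(2/r₁ − 1/a_t)] = 3869 m/s.
Δv₁ = v_p − v_c1 = 925.1 m/s.
At r₂: circular v_c2 = √(μ/r₂) = 1170 m/s; transfer-apoherm v_a = √[μ(2/r₂ − 1/a_t)] = 611.2 m/s.
Δv₂ = v_c2 − v_a = 558.9 m/s.
Total Δv = Δv₁ + Δv₂ = 1484 m/s.

Δv_total ≈ 1484 m/s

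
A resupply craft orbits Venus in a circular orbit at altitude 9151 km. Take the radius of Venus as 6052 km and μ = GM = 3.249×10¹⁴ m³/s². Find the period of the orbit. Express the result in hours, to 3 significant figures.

r = 6052 + 9151 = 15203 km = 1.5203×10⁷ m.
Kepler's third law: T = 2π√(r³/μ) = 2π√((1.520×10⁷)³ / 3.249×10¹⁴).
r³/μ = 1.082×10⁷ s², so T = 2π × 3.289×10³ = 2.066×10⁴ s.
Converting: 2.066×10⁴ s ÷ 3600 = 5.740 hours.

T ≈ 5.74 hours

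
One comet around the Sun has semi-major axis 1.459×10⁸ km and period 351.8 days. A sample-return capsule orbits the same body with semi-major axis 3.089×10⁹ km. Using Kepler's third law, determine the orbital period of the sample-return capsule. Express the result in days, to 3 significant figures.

Kepler's third law: T² ∝ a³, so T₂ = T₁ (a₂/a₁)^(3/2).
a₂/a₁ = 21.17, (a₂/a₁)^(3/2) = 97.42.
T₂ = 351.8 × 97.42 = 34270 days.

T₂ ≈ 34300 days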